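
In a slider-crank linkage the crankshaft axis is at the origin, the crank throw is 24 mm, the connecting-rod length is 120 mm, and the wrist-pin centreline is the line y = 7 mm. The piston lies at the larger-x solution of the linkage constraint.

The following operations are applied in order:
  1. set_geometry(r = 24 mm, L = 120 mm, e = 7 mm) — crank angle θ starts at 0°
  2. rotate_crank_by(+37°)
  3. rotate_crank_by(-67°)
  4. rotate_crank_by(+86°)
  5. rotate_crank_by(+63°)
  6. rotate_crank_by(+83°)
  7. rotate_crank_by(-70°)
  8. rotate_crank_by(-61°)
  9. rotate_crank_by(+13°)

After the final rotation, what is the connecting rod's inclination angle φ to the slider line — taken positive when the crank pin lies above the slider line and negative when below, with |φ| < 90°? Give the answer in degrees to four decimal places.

8.0809

set_geometry: r = 24 mm, L = 120 mm, e = 7 mm; θ ← 0°
rotate_crank_by(+37°): θ ← 0° +37° = 37°
rotate_crank_by(-67°): θ ← 37° -67° = -30°
rotate_crank_by(+86°): θ ← -30° +86° = 56°
rotate_crank_by(+63°): θ ← 56° +63° = 119°
rotate_crank_by(+83°): θ ← 119° +83° = 202°
rotate_crank_by(-70°): θ ← 202° -70° = 132°
rotate_crank_by(-61°): θ ← 132° -61° = 71°
rotate_crank_by(+13°): θ ← 71° +13° = 84°
crank pin P = (r cos θ, r sin θ) = (2.508683, 23.868525)
h = r sin θ − e = 23.868525 − 7 = 16.868525
sin φ = h / L = 16.868525 / 120 = 0.14057105
φ = arcsin(0.14057105) = 8.080892°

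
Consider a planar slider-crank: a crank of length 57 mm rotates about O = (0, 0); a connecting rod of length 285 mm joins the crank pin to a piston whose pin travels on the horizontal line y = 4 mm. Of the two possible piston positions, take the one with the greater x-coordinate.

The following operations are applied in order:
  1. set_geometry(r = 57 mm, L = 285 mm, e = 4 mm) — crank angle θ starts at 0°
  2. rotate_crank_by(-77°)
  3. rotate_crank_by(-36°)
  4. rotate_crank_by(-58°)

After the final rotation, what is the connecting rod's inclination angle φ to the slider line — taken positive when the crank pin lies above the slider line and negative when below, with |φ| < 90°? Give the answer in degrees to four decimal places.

set_geometry: r = 57 mm, L = 285 mm, e = 4 mm; θ ← 0°
rotate_crank_by(-77°): θ ← 0° -77° = -77°
rotate_crank_by(-36°): θ ← -77° -36° = -113°
rotate_crank_by(-58°): θ ← -113° -58° = -171°
crank pin P = (r cos θ, r sin θ) = (-56.298235, -8.916765)
h = r sin θ − e = -8.916765 − 4 = -12.916765
sin φ = h / L = -12.916765 / 285 = -0.04532198
φ = arcsin(-0.04532198) = -2.597648°

-2.5976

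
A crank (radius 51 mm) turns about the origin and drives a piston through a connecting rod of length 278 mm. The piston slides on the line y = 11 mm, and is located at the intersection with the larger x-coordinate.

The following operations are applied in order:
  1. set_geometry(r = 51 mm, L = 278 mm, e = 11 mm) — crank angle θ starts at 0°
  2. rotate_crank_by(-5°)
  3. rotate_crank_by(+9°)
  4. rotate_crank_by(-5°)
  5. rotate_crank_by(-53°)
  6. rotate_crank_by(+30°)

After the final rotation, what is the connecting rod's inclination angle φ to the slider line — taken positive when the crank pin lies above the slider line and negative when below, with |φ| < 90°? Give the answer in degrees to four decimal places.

-6.5566

set_geometry: r = 51 mm, L = 278 mm, e = 11 mm; θ ← 0°
rotate_crank_by(-5°): θ ← 0° -5° = -5°
rotate_crank_by(+9°): θ ← -5° +9° = 4°
rotate_crank_by(-5°): θ ← 4° -5° = -1°
rotate_crank_by(-53°): θ ← -1° -53° = -54°
rotate_crank_by(+30°): θ ← -54° +30° = -24°
crank pin P = (r cos θ, r sin θ) = (46.590818, -20.743569)
h = r sin θ − e = -20.743569 − 11 = -31.743569
sin φ = h / L = -31.743569 / 278 = -0.11418550
φ = arcsin(-0.11418550) = -6.556648°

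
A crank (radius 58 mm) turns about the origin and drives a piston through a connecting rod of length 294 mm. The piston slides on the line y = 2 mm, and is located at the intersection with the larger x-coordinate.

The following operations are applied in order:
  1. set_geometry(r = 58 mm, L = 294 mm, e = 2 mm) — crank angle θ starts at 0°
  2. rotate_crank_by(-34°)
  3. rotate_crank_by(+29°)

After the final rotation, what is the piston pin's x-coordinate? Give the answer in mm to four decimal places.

351.6946

set_geometry: r = 58 mm, L = 294 mm, e = 2 mm; θ ← 0°
rotate_crank_by(-34°): θ ← 0° -34° = -34°
rotate_crank_by(+29°): θ ← -34° +29° = -5°
crank pin P = (r cos θ, r sin θ) = (57.779292, -5.055033)
h = r sin θ − e = -5.055033 − 2 = -7.055033
x = r cos θ + √(L² − h²) = 57.779292 + √(86436.0 − 49.7735) = 57.779292 + 293.915339 = 351.694632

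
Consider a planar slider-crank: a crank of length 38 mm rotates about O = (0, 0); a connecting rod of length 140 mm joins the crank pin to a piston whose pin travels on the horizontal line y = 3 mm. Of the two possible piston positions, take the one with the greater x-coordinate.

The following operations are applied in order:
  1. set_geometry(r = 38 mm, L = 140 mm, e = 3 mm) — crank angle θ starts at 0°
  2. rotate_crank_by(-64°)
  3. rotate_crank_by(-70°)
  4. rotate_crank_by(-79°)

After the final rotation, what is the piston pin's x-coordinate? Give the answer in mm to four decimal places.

set_geometry: r = 38 mm, L = 140 mm, e = 3 mm; θ ← 0°
rotate_crank_by(-64°): θ ← 0° -64° = -64°
rotate_crank_by(-70°): θ ← -64° -70° = -134°
rotate_crank_by(-79°): θ ← -134° -79° = -213°
crank pin P = (r cos θ, r sin θ) = (-31.869482, 20.696283)
h = r sin θ − e = 20.696283 − 3 = 17.696283
x = r cos θ + √(L² − h²) = -31.869482 + √(19600.0 − 313.1584) = -31.869482 + 138.877074 = 107.007592

107.0076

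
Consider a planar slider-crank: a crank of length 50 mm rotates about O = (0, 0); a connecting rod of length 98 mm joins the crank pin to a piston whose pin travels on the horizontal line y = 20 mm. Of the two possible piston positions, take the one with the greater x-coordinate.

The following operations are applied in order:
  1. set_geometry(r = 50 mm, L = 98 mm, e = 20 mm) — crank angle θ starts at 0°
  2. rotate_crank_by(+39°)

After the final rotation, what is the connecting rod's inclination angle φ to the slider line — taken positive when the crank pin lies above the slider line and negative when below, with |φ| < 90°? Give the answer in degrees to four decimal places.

6.7190

set_geometry: r = 50 mm, L = 98 mm, e = 20 mm; θ ← 0°
rotate_crank_by(+39°): θ ← 0° +39° = 39°
crank pin P = (r cos θ, r sin θ) = (38.857298, 31.466020)
h = r sin θ − e = 31.466020 − 20 = 11.466020
sin φ = h / L = 11.466020 / 98 = 0.11700020
φ = arcsin(0.11700020) = 6.719007°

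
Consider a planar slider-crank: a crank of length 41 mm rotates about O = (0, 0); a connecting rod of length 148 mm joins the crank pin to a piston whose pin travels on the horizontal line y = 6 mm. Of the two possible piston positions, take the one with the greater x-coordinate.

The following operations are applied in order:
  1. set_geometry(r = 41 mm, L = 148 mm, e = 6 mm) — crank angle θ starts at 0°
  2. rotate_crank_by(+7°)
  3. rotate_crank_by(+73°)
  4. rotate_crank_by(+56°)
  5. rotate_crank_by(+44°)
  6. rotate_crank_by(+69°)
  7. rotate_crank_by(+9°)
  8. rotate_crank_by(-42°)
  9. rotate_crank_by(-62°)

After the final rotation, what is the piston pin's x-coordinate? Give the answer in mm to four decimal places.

set_geometry: r = 41 mm, L = 148 mm, e = 6 mm; θ ← 0°
rotate_crank_by(+7°): θ ← 0° +7° = 7°
rotate_crank_by(+73°): θ ← 7° +73° = 80°
rotate_crank_by(+56°): θ ← 80° +56° = 136°
rotate_crank_by(+44°): θ ← 136° +44° = 180°
rotate_crank_by(+69°): θ ← 180° +69° = 249°
rotate_crank_by(+9°): θ ← 249° +9° = 258°
rotate_crank_by(-42°): θ ← 258° -42° = 216°
rotate_crank_by(-62°): θ ← 216° -62° = 154°
crank pin P = (r cos θ, r sin θ) = (-36.850556, 17.973217)
h = r sin θ − e = 17.973217 − 6 = 11.973217
x = r cos θ + √(L² − h²) = -36.850556 + √(21904.0 − 143.3579) = -36.850556 + 147.514888 = 110.664332

110.6643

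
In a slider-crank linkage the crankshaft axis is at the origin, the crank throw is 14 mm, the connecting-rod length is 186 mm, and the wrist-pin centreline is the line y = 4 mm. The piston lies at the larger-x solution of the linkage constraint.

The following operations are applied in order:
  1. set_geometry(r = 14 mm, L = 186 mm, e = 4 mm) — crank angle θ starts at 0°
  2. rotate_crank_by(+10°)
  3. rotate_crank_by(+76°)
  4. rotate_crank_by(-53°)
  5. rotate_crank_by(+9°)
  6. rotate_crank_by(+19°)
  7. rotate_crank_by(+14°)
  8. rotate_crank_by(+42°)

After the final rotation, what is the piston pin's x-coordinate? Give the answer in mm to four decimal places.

179.4510

set_geometry: r = 14 mm, L = 186 mm, e = 4 mm; θ ← 0°
rotate_crank_by(+10°): θ ← 0° +10° = 10°
rotate_crank_by(+76°): θ ← 10° +76° = 86°
rotate_crank_by(-53°): θ ← 86° -53° = 33°
rotate_crank_by(+9°): θ ← 33° +9° = 42°
rotate_crank_by(+19°): θ ← 42° +19° = 61°
rotate_crank_by(+14°): θ ← 61° +14° = 75°
rotate_crank_by(+42°): θ ← 75° +42° = 117°
crank pin P = (r cos θ, r sin θ) = (-6.355867, 12.474091)
h = r sin θ − e = 12.474091 − 4 = 8.474091
x = r cos θ + √(L² − h²) = -6.355867 + √(34596.0 − 71.8102) = -6.355867 + 185.806861 = 179.450994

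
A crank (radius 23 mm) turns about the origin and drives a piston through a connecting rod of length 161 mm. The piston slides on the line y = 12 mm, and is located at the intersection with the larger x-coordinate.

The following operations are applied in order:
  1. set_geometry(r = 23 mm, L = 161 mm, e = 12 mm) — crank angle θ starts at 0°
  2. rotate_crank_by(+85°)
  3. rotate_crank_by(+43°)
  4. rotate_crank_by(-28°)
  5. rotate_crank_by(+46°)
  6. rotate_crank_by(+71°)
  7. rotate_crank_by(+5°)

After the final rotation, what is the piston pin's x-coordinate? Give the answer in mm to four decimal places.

set_geometry: r = 23 mm, L = 161 mm, e = 12 mm; θ ← 0°
rotate_crank_by(+85°): θ ← 0° +85° = 85°
rotate_crank_by(+43°): θ ← 85° +43° = 128°
rotate_crank_by(-28°): θ ← 128° -28° = 100°
rotate_crank_by(+46°): θ ← 100° +46° = 146°
rotate_crank_by(+71°): θ ← 146° +71° = 217°
rotate_crank_by(+5°): θ ← 217° +5° = 222°
crank pin P = (r cos θ, r sin θ) = (-17.092331, -15.390004)
h = r sin θ − e = -15.390004 − 12 = -27.390004
x = r cos θ + √(L² − h²) = -17.092331 + √(25921.0 − 750.2123) = -17.092331 + 158.653042 = 141.560711

141.5607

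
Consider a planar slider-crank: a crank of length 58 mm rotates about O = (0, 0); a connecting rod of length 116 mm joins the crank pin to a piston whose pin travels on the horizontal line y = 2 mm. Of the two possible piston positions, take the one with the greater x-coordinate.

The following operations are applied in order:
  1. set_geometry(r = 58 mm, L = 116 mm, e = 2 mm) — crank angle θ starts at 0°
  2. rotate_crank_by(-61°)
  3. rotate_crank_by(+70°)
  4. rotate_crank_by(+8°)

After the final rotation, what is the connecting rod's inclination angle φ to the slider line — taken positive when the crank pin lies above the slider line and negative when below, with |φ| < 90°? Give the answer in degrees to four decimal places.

7.4086

set_geometry: r = 58 mm, L = 116 mm, e = 2 mm; θ ← 0°
rotate_crank_by(-61°): θ ← 0° -61° = -61°
rotate_crank_by(+70°): θ ← -61° +70° = 9°
rotate_crank_by(+8°): θ ← 9° +8° = 17°
crank pin P = (r cos θ, r sin θ) = (55.465676, 16.957559)
h = r sin θ − e = 16.957559 − 2 = 14.957559
sin φ = h / L = 14.957559 / 116 = 0.12894447
φ = arcsin(0.12894447) = 7.408602°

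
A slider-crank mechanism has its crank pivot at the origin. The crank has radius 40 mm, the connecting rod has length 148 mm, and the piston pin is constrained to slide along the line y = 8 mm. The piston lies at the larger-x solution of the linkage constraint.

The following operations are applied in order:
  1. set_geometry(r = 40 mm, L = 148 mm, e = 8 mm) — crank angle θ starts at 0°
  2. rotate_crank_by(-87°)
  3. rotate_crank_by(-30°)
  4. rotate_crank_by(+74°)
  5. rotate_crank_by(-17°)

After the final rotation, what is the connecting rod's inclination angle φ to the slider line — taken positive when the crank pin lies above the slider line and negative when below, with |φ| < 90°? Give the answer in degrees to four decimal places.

-16.7451

set_geometry: r = 40 mm, L = 148 mm, e = 8 mm; θ ← 0°
rotate_crank_by(-87°): θ ← 0° -87° = -87°
rotate_crank_by(-30°): θ ← -87° -30° = -117°
rotate_crank_by(+74°): θ ← -117° +74° = -43°
rotate_crank_by(-17°): θ ← -43° -17° = -60°
crank pin P = (r cos θ, r sin θ) = (20.000000, -34.641016)
h = r sin θ − e = -34.641016 − 8 = -42.641016
sin φ = h / L = -42.641016 / 148 = -0.28811497
φ = arcsin(-0.28811497) = -16.745136°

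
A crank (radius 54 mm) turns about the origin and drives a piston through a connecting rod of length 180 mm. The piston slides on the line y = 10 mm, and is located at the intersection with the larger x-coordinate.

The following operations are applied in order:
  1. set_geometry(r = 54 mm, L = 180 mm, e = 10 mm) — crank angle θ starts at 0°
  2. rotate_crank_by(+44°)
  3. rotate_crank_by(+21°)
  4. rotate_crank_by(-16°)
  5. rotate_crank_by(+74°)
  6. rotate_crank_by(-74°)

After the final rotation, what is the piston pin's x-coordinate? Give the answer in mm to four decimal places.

set_geometry: r = 54 mm, L = 180 mm, e = 10 mm; θ ← 0°
rotate_crank_by(+44°): θ ← 0° +44° = 44°
rotate_crank_by(+21°): θ ← 44° +21° = 65°
rotate_crank_by(-16°): θ ← 65° -16° = 49°
rotate_crank_by(+74°): θ ← 49° +74° = 123°
rotate_crank_by(-74°): θ ← 123° -74° = 49°
crank pin P = (r cos θ, r sin θ) = (35.427188, 40.754317)
h = r sin θ − e = 40.754317 − 10 = 30.754317
x = r cos θ + √(L² − h²) = 35.427188 + √(32400.0 − 945.8280) = 35.427188 + 177.353241 = 212.780428

212.7804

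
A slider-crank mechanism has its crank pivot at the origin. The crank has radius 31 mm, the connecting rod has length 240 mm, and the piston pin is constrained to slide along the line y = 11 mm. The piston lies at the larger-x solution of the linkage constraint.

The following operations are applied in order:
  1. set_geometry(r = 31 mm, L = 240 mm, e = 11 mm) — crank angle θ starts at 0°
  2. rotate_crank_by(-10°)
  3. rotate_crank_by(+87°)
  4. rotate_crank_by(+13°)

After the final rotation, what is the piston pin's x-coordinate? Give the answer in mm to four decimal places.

set_geometry: r = 31 mm, L = 240 mm, e = 11 mm; θ ← 0°
rotate_crank_by(-10°): θ ← 0° -10° = -10°
rotate_crank_by(+87°): θ ← -10° +87° = 77°
rotate_crank_by(+13°): θ ← 77° +13° = 90°
crank pin P = (r cos θ, r sin θ) = (0.000000, 31.000000)
h = r sin θ − e = 31.000000 − 11 = 20.000000
x = r cos θ + √(L² − h²) = 0.000000 + √(57600.0 − 400.0000) = 0.000000 + 239.165215 = 239.165215

239.1652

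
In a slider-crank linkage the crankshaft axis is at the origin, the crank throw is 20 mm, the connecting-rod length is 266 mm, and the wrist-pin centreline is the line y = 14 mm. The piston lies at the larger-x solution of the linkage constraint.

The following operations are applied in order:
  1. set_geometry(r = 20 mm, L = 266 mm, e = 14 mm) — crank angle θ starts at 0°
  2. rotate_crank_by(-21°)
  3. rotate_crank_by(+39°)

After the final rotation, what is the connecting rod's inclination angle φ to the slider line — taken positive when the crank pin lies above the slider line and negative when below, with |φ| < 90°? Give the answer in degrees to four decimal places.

set_geometry: r = 20 mm, L = 266 mm, e = 14 mm; θ ← 0°
rotate_crank_by(-21°): θ ← 0° -21° = -21°
rotate_crank_by(+39°): θ ← -21° +39° = 18°
crank pin P = (r cos θ, r sin θ) = (19.021130, 6.180340)
h = r sin θ − e = 6.180340 − 14 = -7.819660
sin φ = h / L = -7.819660 / 266 = -0.02939722
φ = arcsin(-0.02939722) = -1.684579°

-1.6846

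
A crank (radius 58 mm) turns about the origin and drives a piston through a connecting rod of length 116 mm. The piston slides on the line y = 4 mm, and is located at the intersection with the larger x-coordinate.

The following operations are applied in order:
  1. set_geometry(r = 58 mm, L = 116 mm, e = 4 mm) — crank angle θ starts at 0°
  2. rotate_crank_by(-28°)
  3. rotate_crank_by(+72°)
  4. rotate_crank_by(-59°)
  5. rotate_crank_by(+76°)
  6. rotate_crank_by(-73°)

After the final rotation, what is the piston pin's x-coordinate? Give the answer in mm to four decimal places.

set_geometry: r = 58 mm, L = 116 mm, e = 4 mm; θ ← 0°
rotate_crank_by(-28°): θ ← 0° -28° = -28°
rotate_crank_by(+72°): θ ← -28° +72° = 44°
rotate_crank_by(-59°): θ ← 44° -59° = -15°
rotate_crank_by(+76°): θ ← -15° +76° = 61°
rotate_crank_by(-73°): θ ← 61° -73° = -12°
crank pin P = (r cos θ, r sin θ) = (56.732561, -12.058878)
h = r sin θ − e = -12.058878 − 4 = -16.058878
x = r cos θ + √(L² − h²) = 56.732561 + √(13456.0 − 257.8876) = 56.732561 + 114.883038 = 171.615599

171.6156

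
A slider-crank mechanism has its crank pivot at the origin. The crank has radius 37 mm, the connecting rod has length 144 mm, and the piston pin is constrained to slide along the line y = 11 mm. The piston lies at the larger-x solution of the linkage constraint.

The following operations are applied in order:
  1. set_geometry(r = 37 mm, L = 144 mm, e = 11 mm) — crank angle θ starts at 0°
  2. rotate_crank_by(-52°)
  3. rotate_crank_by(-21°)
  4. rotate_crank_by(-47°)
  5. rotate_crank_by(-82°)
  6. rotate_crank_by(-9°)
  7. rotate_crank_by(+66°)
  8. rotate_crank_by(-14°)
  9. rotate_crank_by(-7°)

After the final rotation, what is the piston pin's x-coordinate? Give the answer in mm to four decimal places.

set_geometry: r = 37 mm, L = 144 mm, e = 11 mm; θ ← 0°
rotate_crank_by(-52°): θ ← 0° -52° = -52°
rotate_crank_by(-21°): θ ← -52° -21° = -73°
rotate_crank_by(-47°): θ ← -73° -47° = -120°
rotate_crank_by(-82°): θ ← -120° -82° = -202°
rotate_crank_by(-9°): θ ← -202° -9° = -211°
rotate_crank_by(+66°): θ ← -211° +66° = -145°
rotate_crank_by(-14°): θ ← -145° -14° = -159°
rotate_crank_by(-7°): θ ← -159° -7° = -166°
crank pin P = (r cos θ, r sin θ) = (-35.900942, -8.951110)
h = r sin θ − e = -8.951110 − 11 = -19.951110
x = r cos θ + √(L² − h²) = -35.900942 + √(20736.0 − 398.0468) = -35.900942 + 142.611196 = 106.710254

106.7103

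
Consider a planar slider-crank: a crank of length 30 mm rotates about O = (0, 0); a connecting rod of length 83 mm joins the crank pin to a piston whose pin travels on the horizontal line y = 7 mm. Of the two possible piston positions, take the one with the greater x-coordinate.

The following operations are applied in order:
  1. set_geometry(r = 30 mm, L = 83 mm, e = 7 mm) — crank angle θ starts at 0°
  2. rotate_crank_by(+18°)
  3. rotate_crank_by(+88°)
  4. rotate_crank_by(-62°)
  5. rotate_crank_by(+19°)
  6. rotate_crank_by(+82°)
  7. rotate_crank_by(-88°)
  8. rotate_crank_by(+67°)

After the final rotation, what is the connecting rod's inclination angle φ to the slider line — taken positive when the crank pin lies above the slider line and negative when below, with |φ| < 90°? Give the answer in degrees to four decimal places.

set_geometry: r = 30 mm, L = 83 mm, e = 7 mm; θ ← 0°
rotate_crank_by(+18°): θ ← 0° +18° = 18°
rotate_crank_by(+88°): θ ← 18° +88° = 106°
rotate_crank_by(-62°): θ ← 106° -62° = 44°
rotate_crank_by(+19°): θ ← 44° +19° = 63°
rotate_crank_by(+82°): θ ← 63° +82° = 145°
rotate_crank_by(-88°): θ ← 145° -88° = 57°
rotate_crank_by(+67°): θ ← 57° +67° = 124°
crank pin P = (r cos θ, r sin θ) = (-16.775787, 24.871127)
h = r sin θ − e = 24.871127 − 7 = 17.871127
sin φ = h / L = 17.871127 / 83 = 0.21531479
φ = arcsin(0.21531479) = 12.433996°

12.4340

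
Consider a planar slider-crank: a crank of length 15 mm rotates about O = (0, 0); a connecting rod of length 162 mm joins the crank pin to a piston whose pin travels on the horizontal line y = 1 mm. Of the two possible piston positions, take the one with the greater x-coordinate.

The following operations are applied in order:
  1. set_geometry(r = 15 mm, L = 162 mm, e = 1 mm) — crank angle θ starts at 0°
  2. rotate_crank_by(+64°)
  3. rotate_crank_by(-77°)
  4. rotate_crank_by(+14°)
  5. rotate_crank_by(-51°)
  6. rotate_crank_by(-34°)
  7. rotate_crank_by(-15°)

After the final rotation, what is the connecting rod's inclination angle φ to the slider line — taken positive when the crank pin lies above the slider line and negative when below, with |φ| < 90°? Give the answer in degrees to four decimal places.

set_geometry: r = 15 mm, L = 162 mm, e = 1 mm; θ ← 0°
rotate_crank_by(+64°): θ ← 0° +64° = 64°
rotate_crank_by(-77°): θ ← 64° -77° = -13°
rotate_crank_by(+14°): θ ← -13° +14° = 1°
rotate_crank_by(-51°): θ ← 1° -51° = -50°
rotate_crank_by(-34°): θ ← -50° -34° = -84°
rotate_crank_by(-15°): θ ← -84° -15° = -99°
crank pin P = (r cos θ, r sin θ) = (-2.346517, -14.815325)
h = r sin θ − e = -14.815325 − 1 = -15.815325
sin φ = h / L = -15.815325 / 162 = -0.09762546
φ = arcsin(-0.09762546) = -5.602450°

-5.6025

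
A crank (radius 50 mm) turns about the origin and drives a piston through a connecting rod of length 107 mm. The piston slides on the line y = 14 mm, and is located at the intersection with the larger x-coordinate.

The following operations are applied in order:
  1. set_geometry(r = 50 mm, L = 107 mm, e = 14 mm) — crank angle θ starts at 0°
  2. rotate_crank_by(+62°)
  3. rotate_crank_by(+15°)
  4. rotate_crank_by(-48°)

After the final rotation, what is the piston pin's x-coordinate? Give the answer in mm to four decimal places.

150.2398

set_geometry: r = 50 mm, L = 107 mm, e = 14 mm; θ ← 0°
rotate_crank_by(+62°): θ ← 0° +62° = 62°
rotate_crank_by(+15°): θ ← 62° +15° = 77°
rotate_crank_by(-48°): θ ← 77° -48° = 29°
crank pin P = (r cos θ, r sin θ) = (43.730985, 24.240481)
h = r sin θ − e = 24.240481 − 14 = 10.240481
x = r cos θ + √(L² − h²) = 43.730985 + √(11449.0 − 104.8675) = 43.730985 + 106.508838 = 150.239823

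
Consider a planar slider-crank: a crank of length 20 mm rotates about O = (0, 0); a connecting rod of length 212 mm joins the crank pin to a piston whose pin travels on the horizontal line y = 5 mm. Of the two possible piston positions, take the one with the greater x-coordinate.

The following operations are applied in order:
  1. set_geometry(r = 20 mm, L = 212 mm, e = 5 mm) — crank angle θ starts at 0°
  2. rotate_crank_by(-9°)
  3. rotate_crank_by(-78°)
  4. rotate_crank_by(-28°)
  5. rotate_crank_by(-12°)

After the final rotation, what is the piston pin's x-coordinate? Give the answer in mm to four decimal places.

198.9238

set_geometry: r = 20 mm, L = 212 mm, e = 5 mm; θ ← 0°
rotate_crank_by(-9°): θ ← 0° -9° = -9°
rotate_crank_by(-78°): θ ← -9° -78° = -87°
rotate_crank_by(-28°): θ ← -87° -28° = -115°
rotate_crank_by(-12°): θ ← -115° -12° = -127°
crank pin P = (r cos θ, r sin θ) = (-12.036300, -15.972710)
h = r sin θ − e = -15.972710 − 5 = -20.972710
x = r cos θ + √(L² − h²) = -12.036300 + √(44944.0 − 439.8546) = -12.036300 + 210.960056 = 198.923756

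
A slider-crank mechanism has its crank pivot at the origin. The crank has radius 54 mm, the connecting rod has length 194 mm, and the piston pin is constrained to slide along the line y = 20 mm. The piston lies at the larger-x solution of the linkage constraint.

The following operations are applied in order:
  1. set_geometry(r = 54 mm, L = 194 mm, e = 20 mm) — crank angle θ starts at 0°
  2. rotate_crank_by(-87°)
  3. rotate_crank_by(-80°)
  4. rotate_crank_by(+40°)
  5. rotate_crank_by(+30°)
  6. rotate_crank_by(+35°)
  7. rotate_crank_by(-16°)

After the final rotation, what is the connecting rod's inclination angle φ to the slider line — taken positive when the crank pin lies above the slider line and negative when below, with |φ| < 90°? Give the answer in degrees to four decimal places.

-22.0466

set_geometry: r = 54 mm, L = 194 mm, e = 20 mm; θ ← 0°
rotate_crank_by(-87°): θ ← 0° -87° = -87°
rotate_crank_by(-80°): θ ← -87° -80° = -167°
rotate_crank_by(+40°): θ ← -167° +40° = -127°
rotate_crank_by(+30°): θ ← -127° +30° = -97°
rotate_crank_by(+35°): θ ← -97° +35° = -62°
rotate_crank_by(-16°): θ ← -62° -16° = -78°
crank pin P = (r cos θ, r sin θ) = (11.227231, -52.819970)
h = r sin θ − e = -52.819970 − 20 = -72.819970
sin φ = h / L = -72.819970 / 194 = -0.37536067
φ = arcsin(-0.37536067) = -22.046606°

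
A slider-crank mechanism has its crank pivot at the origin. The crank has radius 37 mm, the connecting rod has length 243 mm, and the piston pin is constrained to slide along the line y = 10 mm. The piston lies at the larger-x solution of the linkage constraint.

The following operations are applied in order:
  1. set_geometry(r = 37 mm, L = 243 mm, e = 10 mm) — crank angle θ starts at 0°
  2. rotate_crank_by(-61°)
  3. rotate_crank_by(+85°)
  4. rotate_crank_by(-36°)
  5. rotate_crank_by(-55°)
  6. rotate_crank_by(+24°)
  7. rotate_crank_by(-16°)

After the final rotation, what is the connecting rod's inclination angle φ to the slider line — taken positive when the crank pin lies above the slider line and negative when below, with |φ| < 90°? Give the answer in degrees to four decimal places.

-9.8848

set_geometry: r = 37 mm, L = 243 mm, e = 10 mm; θ ← 0°
rotate_crank_by(-61°): θ ← 0° -61° = -61°
rotate_crank_by(+85°): θ ← -61° +85° = 24°
rotate_crank_by(-36°): θ ← 24° -36° = -12°
rotate_crank_by(-55°): θ ← -12° -55° = -67°
rotate_crank_by(+24°): θ ← -67° +24° = -43°
rotate_crank_by(-16°): θ ← -43° -16° = -59°
crank pin P = (r cos θ, r sin θ) = (19.056409, -31.715190)
h = r sin θ − e = -31.715190 − 10 = -41.715190
sin φ = h / L = -41.715190 / 243 = -0.17166745
φ = arcsin(-0.17166745) = -9.884782°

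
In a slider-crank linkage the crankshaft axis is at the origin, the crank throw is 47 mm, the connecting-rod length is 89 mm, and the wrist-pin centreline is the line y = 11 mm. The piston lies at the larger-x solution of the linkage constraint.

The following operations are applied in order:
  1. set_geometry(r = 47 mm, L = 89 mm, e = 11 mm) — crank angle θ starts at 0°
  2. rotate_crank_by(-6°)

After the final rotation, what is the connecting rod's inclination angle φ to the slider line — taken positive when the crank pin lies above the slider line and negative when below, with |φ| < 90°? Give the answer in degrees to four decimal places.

set_geometry: r = 47 mm, L = 89 mm, e = 11 mm; θ ← 0°
rotate_crank_by(-6°): θ ← 0° -6° = -6°
crank pin P = (r cos θ, r sin θ) = (46.742529, -4.912838)
h = r sin θ − e = -4.912838 − 11 = -15.912838
sin φ = h / L = -15.912838 / 89 = -0.17879593
φ = arcsin(-0.17879593) = -10.299634°

-10.2996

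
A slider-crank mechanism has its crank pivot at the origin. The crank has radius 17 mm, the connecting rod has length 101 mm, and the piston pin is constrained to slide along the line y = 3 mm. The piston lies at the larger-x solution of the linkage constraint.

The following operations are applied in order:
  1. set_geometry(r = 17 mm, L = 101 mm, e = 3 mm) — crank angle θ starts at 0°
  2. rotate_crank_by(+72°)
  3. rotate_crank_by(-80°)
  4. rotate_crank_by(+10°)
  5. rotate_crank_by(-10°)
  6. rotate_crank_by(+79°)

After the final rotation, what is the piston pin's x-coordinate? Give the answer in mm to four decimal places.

105.6849

set_geometry: r = 17 mm, L = 101 mm, e = 3 mm; θ ← 0°
rotate_crank_by(+72°): θ ← 0° +72° = 72°
rotate_crank_by(-80°): θ ← 72° -80° = -8°
rotate_crank_by(+10°): θ ← -8° +10° = 2°
rotate_crank_by(-10°): θ ← 2° -10° = -8°
rotate_crank_by(+79°): θ ← -8° +79° = 71°
crank pin P = (r cos θ, r sin θ) = (5.534659, 16.073816)
h = r sin θ − e = 16.073816 − 3 = 13.073816
x = r cos θ + √(L² − h²) = 5.534659 + √(10201.0 − 170.9247) = 5.534659 + 100.150264 = 105.684922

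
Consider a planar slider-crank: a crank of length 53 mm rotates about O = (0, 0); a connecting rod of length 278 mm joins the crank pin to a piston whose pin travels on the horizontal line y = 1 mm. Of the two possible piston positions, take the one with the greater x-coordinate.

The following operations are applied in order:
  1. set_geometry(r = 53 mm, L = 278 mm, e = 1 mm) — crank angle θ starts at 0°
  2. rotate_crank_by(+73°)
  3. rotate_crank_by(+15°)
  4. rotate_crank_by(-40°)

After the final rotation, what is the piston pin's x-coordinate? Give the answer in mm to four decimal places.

set_geometry: r = 53 mm, L = 278 mm, e = 1 mm; θ ← 0°
rotate_crank_by(+73°): θ ← 0° +73° = 73°
rotate_crank_by(+15°): θ ← 73° +15° = 88°
rotate_crank_by(-40°): θ ← 88° -40° = 48°
crank pin P = (r cos θ, r sin θ) = (35.463922, 39.386676)
h = r sin θ − e = 39.386676 − 1 = 38.386676
x = r cos θ + √(L² − h²) = 35.463922 + √(77284.0 − 1473.5369) = 35.463922 + 275.336999 = 310.800921

310.8009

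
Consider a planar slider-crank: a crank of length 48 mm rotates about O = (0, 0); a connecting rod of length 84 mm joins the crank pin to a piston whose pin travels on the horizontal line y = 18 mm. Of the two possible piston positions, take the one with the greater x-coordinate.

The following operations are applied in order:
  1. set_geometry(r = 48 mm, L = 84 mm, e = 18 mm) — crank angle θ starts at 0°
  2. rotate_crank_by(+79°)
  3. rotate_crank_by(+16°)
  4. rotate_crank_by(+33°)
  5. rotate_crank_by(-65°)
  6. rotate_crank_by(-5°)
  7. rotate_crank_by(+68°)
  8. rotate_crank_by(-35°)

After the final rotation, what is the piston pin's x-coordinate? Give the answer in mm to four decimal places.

77.6253

set_geometry: r = 48 mm, L = 84 mm, e = 18 mm; θ ← 0°
rotate_crank_by(+79°): θ ← 0° +79° = 79°
rotate_crank_by(+16°): θ ← 79° +16° = 95°
rotate_crank_by(+33°): θ ← 95° +33° = 128°
rotate_crank_by(-65°): θ ← 128° -65° = 63°
rotate_crank_by(-5°): θ ← 63° -5° = 58°
rotate_crank_by(+68°): θ ← 58° +68° = 126°
rotate_crank_by(-35°): θ ← 126° -35° = 91°
crank pin P = (r cos θ, r sin θ) = (-0.837716, 47.992689)
h = r sin θ − e = 47.992689 − 18 = 29.992689
x = r cos θ + √(L² − h²) = -0.837716 + √(7056.0 − 899.5614) = -0.837716 + 78.462976 = 77.625260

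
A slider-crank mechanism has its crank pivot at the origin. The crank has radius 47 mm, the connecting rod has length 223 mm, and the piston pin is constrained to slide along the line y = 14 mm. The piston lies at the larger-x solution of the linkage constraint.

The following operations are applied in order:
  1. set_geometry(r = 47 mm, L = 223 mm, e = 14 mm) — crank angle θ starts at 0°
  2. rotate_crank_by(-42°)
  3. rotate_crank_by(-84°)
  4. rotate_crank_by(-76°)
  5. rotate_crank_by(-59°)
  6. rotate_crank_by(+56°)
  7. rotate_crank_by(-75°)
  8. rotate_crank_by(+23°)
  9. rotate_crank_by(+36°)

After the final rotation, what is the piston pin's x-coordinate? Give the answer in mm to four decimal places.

186.8923

set_geometry: r = 47 mm, L = 223 mm, e = 14 mm; θ ← 0°
rotate_crank_by(-42°): θ ← 0° -42° = -42°
rotate_crank_by(-84°): θ ← -42° -84° = -126°
rotate_crank_by(-76°): θ ← -126° -76° = -202°
rotate_crank_by(-59°): θ ← -202° -59° = -261°
rotate_crank_by(+56°): θ ← -261° +56° = -205°
rotate_crank_by(-75°): θ ← -205° -75° = -280°
rotate_crank_by(+23°): θ ← -280° +23° = -257°
rotate_crank_by(+36°): θ ← -257° +36° = -221°
crank pin P = (r cos θ, r sin θ) = (-35.471350, 30.834774)
h = r sin θ − e = 30.834774 − 14 = 16.834774
x = r cos θ + √(L² − h²) = -35.471350 + √(49729.0 − 283.4096) = -35.471350 + 222.363644 = 186.892294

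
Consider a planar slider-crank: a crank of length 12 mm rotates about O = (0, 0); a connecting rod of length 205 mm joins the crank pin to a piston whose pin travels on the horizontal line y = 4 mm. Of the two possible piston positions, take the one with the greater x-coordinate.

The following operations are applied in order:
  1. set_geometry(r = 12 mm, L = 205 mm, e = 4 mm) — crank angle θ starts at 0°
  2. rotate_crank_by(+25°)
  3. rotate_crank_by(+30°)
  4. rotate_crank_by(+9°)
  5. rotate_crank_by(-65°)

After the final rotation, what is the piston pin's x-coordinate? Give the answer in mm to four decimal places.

set_geometry: r = 12 mm, L = 205 mm, e = 4 mm; θ ← 0°
rotate_crank_by(+25°): θ ← 0° +25° = 25°
rotate_crank_by(+30°): θ ← 25° +30° = 55°
rotate_crank_by(+9°): θ ← 55° +9° = 64°
rotate_crank_by(-65°): θ ← 64° -65° = -1°
crank pin P = (r cos θ, r sin θ) = (11.998172, -0.209429)
h = r sin θ − e = -0.209429 − 4 = -4.209429
x = r cos θ + √(L² − h²) = 11.998172 + √(42025.0 − 17.7193) = 11.998172 + 204.956778 = 216.954950

216.9550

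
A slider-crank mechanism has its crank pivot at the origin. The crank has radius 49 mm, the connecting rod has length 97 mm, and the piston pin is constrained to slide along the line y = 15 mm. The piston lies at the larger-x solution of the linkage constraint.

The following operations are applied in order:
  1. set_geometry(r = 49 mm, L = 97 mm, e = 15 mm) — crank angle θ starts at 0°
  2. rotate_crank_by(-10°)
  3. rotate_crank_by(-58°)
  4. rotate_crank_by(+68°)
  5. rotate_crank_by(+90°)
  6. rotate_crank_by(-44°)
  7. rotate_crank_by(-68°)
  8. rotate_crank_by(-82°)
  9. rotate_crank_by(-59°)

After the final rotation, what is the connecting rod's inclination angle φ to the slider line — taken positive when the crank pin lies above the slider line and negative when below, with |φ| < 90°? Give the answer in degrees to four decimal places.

set_geometry: r = 49 mm, L = 97 mm, e = 15 mm; θ ← 0°
rotate_crank_by(-10°): θ ← 0° -10° = -10°
rotate_crank_by(-58°): θ ← -10° -58° = -68°
rotate_crank_by(+68°): θ ← -68° +68° = 0°
rotate_crank_by(+90°): θ ← 0° +90° = 90°
rotate_crank_by(-44°): θ ← 90° -44° = 46°
rotate_crank_by(-68°): θ ← 46° -68° = -22°
rotate_crank_by(-82°): θ ← -22° -82° = -104°
rotate_crank_by(-59°): θ ← -104° -59° = -163°
crank pin P = (r cos θ, r sin θ) = (-46.858933, -14.326214)
h = r sin θ − e = -14.326214 − 15 = -29.326214
sin φ = h / L = -29.326214 / 97 = -0.30233210
φ = arcsin(-0.30233210) = -17.597728°

-17.5977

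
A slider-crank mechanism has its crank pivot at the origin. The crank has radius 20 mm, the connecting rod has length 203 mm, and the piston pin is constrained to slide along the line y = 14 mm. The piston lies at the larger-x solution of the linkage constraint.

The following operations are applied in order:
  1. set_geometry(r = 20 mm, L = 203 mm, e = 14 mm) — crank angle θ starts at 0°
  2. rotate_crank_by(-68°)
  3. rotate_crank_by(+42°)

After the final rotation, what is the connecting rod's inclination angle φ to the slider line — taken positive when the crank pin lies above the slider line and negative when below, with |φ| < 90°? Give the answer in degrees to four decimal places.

-6.4395

set_geometry: r = 20 mm, L = 203 mm, e = 14 mm; θ ← 0°
rotate_crank_by(-68°): θ ← 0° -68° = -68°
rotate_crank_by(+42°): θ ← -68° +42° = -26°
crank pin P = (r cos θ, r sin θ) = (17.975881, -8.767423)
h = r sin θ − e = -8.767423 − 14 = -22.767423
sin φ = h / L = -22.767423 / 203 = -0.11215479
φ = arcsin(-0.11215479) = -6.439545°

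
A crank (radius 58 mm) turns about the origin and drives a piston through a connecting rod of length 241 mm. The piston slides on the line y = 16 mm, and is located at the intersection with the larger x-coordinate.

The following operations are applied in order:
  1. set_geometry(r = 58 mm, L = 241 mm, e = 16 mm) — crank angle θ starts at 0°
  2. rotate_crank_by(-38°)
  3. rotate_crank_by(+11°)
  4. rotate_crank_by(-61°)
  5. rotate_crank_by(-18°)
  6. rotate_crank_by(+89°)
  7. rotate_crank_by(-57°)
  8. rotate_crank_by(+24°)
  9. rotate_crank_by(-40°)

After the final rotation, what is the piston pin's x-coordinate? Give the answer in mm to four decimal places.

229.3578

set_geometry: r = 58 mm, L = 241 mm, e = 16 mm; θ ← 0°
rotate_crank_by(-38°): θ ← 0° -38° = -38°
rotate_crank_by(+11°): θ ← -38° +11° = -27°
rotate_crank_by(-61°): θ ← -27° -61° = -88°
rotate_crank_by(-18°): θ ← -88° -18° = -106°
rotate_crank_by(+89°): θ ← -106° +89° = -17°
rotate_crank_by(-57°): θ ← -17° -57° = -74°
rotate_crank_by(+24°): θ ← -74° +24° = -50°
rotate_crank_by(-40°): θ ← -50° -40° = -90°
crank pin P = (r cos θ, r sin θ) = (0.000000, -58.000000)
h = r sin θ − e = -58.000000 − 16 = -74.000000
x = r cos θ + √(L² − h²) = 0.000000 + √(58081.0 − 5476.0000) = 0.000000 + 229.357799 = 229.357799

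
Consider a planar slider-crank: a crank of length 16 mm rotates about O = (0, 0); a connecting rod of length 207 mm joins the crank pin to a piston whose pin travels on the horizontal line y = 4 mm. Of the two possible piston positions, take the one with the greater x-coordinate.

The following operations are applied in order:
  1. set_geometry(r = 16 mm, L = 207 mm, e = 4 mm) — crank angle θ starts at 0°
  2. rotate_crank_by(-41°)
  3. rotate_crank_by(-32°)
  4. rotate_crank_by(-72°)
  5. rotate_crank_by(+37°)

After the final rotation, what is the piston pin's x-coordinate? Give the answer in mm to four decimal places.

set_geometry: r = 16 mm, L = 207 mm, e = 4 mm; θ ← 0°
rotate_crank_by(-41°): θ ← 0° -41° = -41°
rotate_crank_by(-32°): θ ← -41° -32° = -73°
rotate_crank_by(-72°): θ ← -73° -72° = -145°
rotate_crank_by(+37°): θ ← -145° +37° = -108°
crank pin P = (r cos θ, r sin θ) = (-4.944272, -15.216904)
h = r sin θ − e = -15.216904 − 4 = -19.216904
x = r cos θ + √(L² − h²) = -4.944272 + √(42849.0 − 369.2894) = -4.944272 + 206.106066 = 201.161794

201.1618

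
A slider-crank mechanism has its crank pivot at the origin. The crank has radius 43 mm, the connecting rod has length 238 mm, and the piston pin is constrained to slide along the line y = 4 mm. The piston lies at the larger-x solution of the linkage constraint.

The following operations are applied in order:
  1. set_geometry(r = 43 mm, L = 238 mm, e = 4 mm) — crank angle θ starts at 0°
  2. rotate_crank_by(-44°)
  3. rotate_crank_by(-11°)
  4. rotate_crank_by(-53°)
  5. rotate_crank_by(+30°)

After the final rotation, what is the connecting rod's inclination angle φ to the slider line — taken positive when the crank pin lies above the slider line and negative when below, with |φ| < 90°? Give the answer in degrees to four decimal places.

-11.1589

set_geometry: r = 43 mm, L = 238 mm, e = 4 mm; θ ← 0°
rotate_crank_by(-44°): θ ← 0° -44° = -44°
rotate_crank_by(-11°): θ ← -44° -11° = -55°
rotate_crank_by(-53°): θ ← -55° -53° = -108°
rotate_crank_by(+30°): θ ← -108° +30° = -78°
crank pin P = (r cos θ, r sin θ) = (8.940203, -42.060347)
h = r sin θ − e = -42.060347 − 4 = -46.060347
sin φ = h / L = -46.060347 / 238 = -0.19353087
φ = arcsin(-0.19353087) = -11.158914°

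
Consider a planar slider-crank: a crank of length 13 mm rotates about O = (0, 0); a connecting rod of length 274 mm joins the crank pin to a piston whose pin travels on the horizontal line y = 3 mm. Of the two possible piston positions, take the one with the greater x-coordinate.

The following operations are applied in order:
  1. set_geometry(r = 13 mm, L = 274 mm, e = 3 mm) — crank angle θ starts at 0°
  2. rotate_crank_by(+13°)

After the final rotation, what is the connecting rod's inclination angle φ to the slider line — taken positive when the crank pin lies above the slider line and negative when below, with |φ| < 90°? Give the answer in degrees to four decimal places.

set_geometry: r = 13 mm, L = 274 mm, e = 3 mm; θ ← 0°
rotate_crank_by(+13°): θ ← 0° +13° = 13°
crank pin P = (r cos θ, r sin θ) = (12.666811, 2.924364)
h = r sin θ − e = 2.924364 − 3 = -0.075636
sin φ = h / L = -0.075636 / 274 = -0.00027604
φ = arcsin(-0.00027604) = -0.015816°

-0.0158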